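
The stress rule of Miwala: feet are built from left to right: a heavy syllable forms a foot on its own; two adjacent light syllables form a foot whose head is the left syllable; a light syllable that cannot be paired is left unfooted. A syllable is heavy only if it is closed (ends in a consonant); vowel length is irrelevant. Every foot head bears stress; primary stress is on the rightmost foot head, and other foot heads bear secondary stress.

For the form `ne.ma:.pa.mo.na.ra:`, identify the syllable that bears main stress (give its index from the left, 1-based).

Weights: 1 ne L, 2 ma: L, 3 pa L, 4 mo L, 5 na L, 6 ra: L.
Parse left to right (heavy = foot alone; LL = one foot; stranded L unfooted): (ˈne.ma:) (ˈpa.mo) (ˈna.ra:).
Foot heads: 1, 3, 5.
Primary stress on the rightmost head = syllable 5.
Primary stress: syllable 5 → ne.ma:.pa.mo.ˈna.ra:.

5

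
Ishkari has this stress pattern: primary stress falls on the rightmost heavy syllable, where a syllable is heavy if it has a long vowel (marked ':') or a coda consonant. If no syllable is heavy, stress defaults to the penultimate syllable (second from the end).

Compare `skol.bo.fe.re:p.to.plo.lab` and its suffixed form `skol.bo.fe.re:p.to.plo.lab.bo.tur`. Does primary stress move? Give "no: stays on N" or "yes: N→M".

Base `skol.bo.fe.re:p.to.plo.lab` (7 syllables):
  Weights: 1 skol H, 2 bo L, 3 fe L, 4 re:p H, 5 to L, 6 plo L, 7 lab H.
  Heavy syllables in the domain: 1, 4, 7. The rightmost is syllable 7 (lab).
  → primary stress on syllable 7.
Suffixed `skol.bo.fe.re:p.to.plo.lab.bo.tur` (9 syllables):
  Weights: 1 skol H, 2 bo L, 3 fe L, 4 re:p H, 5 to L, 6 plo L, 7 lab H, 8 bo L, 9 tur H.
  Heavy syllables in the domain: 1, 4, 7, 9. The rightmost is syllable 9 (tur).
  → primary stress on syllable 9.

yes: 7→9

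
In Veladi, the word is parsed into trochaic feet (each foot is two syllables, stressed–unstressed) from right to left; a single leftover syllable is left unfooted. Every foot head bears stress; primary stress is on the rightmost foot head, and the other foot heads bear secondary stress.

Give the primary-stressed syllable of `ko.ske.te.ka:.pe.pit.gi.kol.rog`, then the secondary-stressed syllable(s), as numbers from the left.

Parse right to left into trochaic (ˈσσ) feet: ko (ˈske.te) (ˈka:.pe) (ˈpit.gi) (ˈkol.rog). Syllable 1 is left unfooted.
Foot heads (stressed positions): 2, 4, 6, 8.
End Rule Rightmost: primary stress on the rightmost head = syllable 8.
Secondary stress on 2, 4, 6: ko.ˌske.te.ˌka:.pe.ˌpit.gi.ˈkol.rog.

primary 8, secondary 2, 4, 6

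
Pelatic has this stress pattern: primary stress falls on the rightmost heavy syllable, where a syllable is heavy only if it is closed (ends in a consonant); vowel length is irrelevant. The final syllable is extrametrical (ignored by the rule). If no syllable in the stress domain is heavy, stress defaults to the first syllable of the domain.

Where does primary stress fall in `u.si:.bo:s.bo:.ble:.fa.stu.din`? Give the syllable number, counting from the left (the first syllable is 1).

The final syllable (8, din) is extrametrical; the stress domain is syllables 1–7.
Weights: 1 u L, 2 si: L, 3 bo:s H, 4 bo: L, 5 ble: L, 6 fa L, 7 stu L.
Heavy syllables in the domain: 3. The rightmost is syllable 3 (bo:s).
Primary stress: syllable 3 → u.si:.ˈbo:s.bo:.ble:.fa.stu.din.

3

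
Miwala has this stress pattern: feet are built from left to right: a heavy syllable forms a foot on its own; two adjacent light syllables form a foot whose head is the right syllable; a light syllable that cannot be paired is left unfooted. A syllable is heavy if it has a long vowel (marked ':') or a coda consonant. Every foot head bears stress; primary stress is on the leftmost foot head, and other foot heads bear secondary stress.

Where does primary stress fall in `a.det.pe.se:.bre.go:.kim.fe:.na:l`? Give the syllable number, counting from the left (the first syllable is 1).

2

Weights: 1 a L, 2 det H, 3 pe L, 4 se: H, 5 bre L, 6 go: H, 7 kim H, 8 fe: H, 9 na:l H.
Parse left to right (heavy = foot alone; LL = one foot; stranded L unfooted): a (ˈdet) pe (ˈse:) bre (ˈgo:) (ˈkim) (ˈfe:) (ˈna:l).
Foot heads: 2, 4, 6, 7, 8, 9.
Primary stress on the leftmost head = syllable 2.
Primary stress: syllable 2 → a.ˈdet.pe.se:.bre.go:.kim.fe:.na:l.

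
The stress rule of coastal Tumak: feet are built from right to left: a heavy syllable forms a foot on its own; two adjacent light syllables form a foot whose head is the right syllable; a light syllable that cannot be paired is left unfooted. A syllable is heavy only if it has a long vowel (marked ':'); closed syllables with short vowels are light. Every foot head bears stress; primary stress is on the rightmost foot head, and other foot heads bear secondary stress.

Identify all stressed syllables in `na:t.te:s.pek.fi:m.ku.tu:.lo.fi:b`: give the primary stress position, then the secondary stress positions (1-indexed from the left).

primary 8, secondary 1, 2, 4, 6

Weights: 1 na:t H, 2 te:s H, 3 pek L, 4 fi:m H, 5 ku L, 6 tu: H, 7 lo L, 8 fi:b H.
Parse right to left (heavy = foot alone; LL = one foot; stranded L unfooted): (ˈna:t) (ˈte:s) pek (ˈfi:m) ku (ˈtu:) lo (ˈfi:b).
Foot heads: 1, 2, 4, 6, 8.
Primary stress on the rightmost head = syllable 8.
Secondary stress on 1, 2, 4, 6: ˌna:t.ˌte:s.pek.ˌfi:m.ku.ˌtu:.lo.ˈfi:b.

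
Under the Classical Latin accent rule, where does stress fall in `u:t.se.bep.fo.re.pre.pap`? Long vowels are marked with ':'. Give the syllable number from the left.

Classical Latin: stress the penult if heavy (long vowel or closed), else the antepenult.
Weights: 5 re L, 6 pre L, 7 pap H.
The penult (syllable 6, pre) is light, so stress falls on the antepenult (syllable 5, re).
Stress on syllable 5: u:t.se.bep.fo.ˈre.pre.pap.

5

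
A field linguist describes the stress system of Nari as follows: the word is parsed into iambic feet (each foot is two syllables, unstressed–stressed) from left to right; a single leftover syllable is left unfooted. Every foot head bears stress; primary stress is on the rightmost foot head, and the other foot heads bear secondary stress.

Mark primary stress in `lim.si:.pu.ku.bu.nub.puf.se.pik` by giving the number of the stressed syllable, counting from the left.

8

Parse left to right into iambic (σˈσ) feet: (lim.ˈsi:) (pu.ˈku) (bu.ˈnub) (puf.ˈse) pik. Syllable 9 is left unfooted.
Foot heads (stressed positions): 2, 4, 6, 8.
End Rule Rightmost: primary stress on the rightmost head = syllable 8.
Primary stress: syllable 8 → lim.si:.pu.ku.bu.nub.puf.ˈse.pik.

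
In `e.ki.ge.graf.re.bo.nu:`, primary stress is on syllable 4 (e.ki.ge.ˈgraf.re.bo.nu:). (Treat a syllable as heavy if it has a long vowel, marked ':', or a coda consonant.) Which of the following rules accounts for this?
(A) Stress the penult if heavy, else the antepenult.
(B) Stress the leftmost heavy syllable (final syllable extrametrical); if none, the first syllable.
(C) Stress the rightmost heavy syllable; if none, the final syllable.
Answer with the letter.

Rule A → syllable 5 (observed: 4).
Rule B → syllable 4 ✓.
Rule C → syllable 7 (observed: 4).

B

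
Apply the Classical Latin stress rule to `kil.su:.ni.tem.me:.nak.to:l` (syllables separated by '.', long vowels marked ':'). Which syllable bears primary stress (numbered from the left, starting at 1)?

6

Classical Latin: stress the penult if heavy (long vowel or closed), else the antepenult.
Weights: 5 me: H, 6 nak H, 7 to:l H.
The penult (syllable 6, nak) is heavy, so it takes stress.
Stress on syllable 6: kil.su:.ni.tem.me:.ˈnak.to:l.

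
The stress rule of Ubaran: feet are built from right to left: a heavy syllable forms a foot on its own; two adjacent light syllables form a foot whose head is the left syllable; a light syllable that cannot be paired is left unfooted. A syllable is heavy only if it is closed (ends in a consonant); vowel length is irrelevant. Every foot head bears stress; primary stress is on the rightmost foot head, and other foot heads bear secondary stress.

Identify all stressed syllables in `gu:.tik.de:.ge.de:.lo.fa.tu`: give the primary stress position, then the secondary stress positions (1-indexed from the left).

primary 7, secondary 2, 3, 5

Weights: 1 gu: L, 2 tik H, 3 de: L, 4 ge L, 5 de: L, 6 lo L, 7 fa L, 8 tu L.
Parse right to left (heavy = foot alone; LL = one foot; stranded L unfooted): gu: (ˈtik) (ˈde:.ge) (ˈde:.lo) (ˈfa.tu).
Foot heads: 2, 3, 5, 7.
Primary stress on the rightmost head = syllable 7.
Secondary stress on 2, 3, 5: gu:.ˌtik.ˌde:.ge.ˌde:.lo.ˈfa.tu.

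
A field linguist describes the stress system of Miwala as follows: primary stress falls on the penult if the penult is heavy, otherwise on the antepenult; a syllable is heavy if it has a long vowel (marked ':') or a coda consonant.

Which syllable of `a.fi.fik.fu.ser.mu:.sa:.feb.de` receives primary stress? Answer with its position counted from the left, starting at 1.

Weights: 7 sa: H, 8 feb H, 9 de L.
The penult (syllable 8, feb) is heavy, so it takes stress.
Primary stress: syllable 8 → a.fi.fik.fu.ser.mu:.sa:.ˈfeb.de.

8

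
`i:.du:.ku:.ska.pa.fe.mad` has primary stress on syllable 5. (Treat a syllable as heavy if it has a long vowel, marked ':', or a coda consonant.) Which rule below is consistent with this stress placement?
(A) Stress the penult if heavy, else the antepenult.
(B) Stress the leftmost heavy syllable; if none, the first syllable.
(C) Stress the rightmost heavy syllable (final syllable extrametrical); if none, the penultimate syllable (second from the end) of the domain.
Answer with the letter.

Rule A → syllable 5 ✓.
Rule B → syllable 1 (observed: 5).
Rule C → syllable 3 (observed: 5).

A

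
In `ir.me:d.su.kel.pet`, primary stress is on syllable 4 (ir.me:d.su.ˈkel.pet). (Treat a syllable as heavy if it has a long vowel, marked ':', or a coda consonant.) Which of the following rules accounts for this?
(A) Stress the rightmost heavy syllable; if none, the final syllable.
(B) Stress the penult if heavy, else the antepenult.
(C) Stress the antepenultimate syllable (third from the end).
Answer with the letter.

Rule A → syllable 5 (observed: 4).
Rule B → syllable 4 ✓.
Rule C → syllable 3 (observed: 4).

B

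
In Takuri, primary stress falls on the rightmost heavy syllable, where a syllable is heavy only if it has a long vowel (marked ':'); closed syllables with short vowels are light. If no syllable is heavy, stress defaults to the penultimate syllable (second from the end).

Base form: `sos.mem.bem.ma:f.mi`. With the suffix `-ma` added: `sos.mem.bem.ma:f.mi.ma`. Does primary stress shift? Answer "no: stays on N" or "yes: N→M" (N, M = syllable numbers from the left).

no: stays on 4

Base `sos.mem.bem.ma:f.mi` (5 syllables):
  Weights: 1 sos L, 2 mem L, 3 bem L, 4 ma:f H, 5 mi L.
  Heavy syllables in the domain: 4. The rightmost is syllable 4 (ma:f).
  → primary stress on syllable 4.
Suffixed `sos.mem.bem.ma:f.mi.ma` (6 syllables):
  Weights: 1 sos L, 2 mem L, 3 bem L, 4 ma:f H, 5 mi L, 6 ma L.
  Heavy syllables in the domain: 4. The rightmost is syllable 4 (ma:f).
  → primary stress on syllable 4.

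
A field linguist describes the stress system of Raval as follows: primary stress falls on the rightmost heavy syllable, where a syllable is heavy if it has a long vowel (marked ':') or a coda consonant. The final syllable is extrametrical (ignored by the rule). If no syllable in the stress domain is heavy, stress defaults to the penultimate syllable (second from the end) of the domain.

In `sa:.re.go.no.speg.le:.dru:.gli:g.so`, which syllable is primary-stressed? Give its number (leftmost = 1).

The final syllable (9, so) is extrametrical; the stress domain is syllables 1–8.
Weights: 1 sa: H, 2 re L, 3 go L, 4 no L, 5 speg H, 6 le: H, 7 dru: H, 8 gli:g H.
Heavy syllables in the domain: 1, 5, 6, 7, 8. The rightmost is syllable 8 (gli:g).
Primary stress: syllable 8 → sa:.re.go.no.speg.le:.dru:.ˈgli:g.so.

8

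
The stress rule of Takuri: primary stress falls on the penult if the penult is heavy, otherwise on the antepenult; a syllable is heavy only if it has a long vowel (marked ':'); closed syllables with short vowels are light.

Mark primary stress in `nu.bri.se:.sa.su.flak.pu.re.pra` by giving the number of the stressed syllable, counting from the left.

Weights: 7 pu L, 8 re L, 9 pra L.
The penult (syllable 8, re) is light, so stress falls on the antepenult (syllable 7, pu).
Primary stress: syllable 7 → nu.bri.se:.sa.su.flak.ˈpu.re.pra.

7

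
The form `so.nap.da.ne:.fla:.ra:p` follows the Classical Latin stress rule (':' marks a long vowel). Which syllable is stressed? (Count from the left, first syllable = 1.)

Classical Latin: stress the penult if heavy (long vowel or closed), else the antepenult.
Weights: 4 ne: H, 5 fla: H, 6 ra:p H.
The penult (syllable 5, fla:) is heavy, so it takes stress.
Stress on syllable 5: so.nap.da.ne:.ˈfla:.ra:p.

5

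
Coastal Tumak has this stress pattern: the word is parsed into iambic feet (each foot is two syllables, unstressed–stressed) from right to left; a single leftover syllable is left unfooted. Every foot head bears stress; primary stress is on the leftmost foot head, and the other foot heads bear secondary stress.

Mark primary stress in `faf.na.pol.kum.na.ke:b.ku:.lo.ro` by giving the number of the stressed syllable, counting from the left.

Parse right to left into iambic (σˈσ) feet: faf (na.ˈpol) (kum.ˈna) (ke:b.ˈku:) (lo.ˈro). Syllable 1 is left unfooted.
Foot heads (stressed positions): 3, 5, 7, 9.
End Rule Leftmost: primary stress on the leftmost head = syllable 3.
Primary stress: syllable 3 → faf.na.ˈpol.kum.na.ke:b.ku:.lo.ro.

3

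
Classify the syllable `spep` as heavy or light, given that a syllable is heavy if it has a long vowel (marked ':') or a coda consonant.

heavy

`spep`: short vowel, closed (coda /p/). Closed → heavy.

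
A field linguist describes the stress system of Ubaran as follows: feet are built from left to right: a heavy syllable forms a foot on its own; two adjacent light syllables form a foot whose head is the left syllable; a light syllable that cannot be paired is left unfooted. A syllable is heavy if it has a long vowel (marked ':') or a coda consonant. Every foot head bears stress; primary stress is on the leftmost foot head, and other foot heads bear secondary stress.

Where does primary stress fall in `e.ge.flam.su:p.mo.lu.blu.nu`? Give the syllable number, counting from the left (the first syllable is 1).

1

Weights: 1 e L, 2 ge L, 3 flam H, 4 su:p H, 5 mo L, 6 lu L, 7 blu L, 8 nu L.
Parse left to right (heavy = foot alone; LL = one foot; stranded L unfooted): (ˈe.ge) (ˈflam) (ˈsu:p) (ˈmo.lu) (ˈblu.nu).
Foot heads: 1, 3, 4, 5, 7.
Primary stress on the leftmost head = syllable 1.
Primary stress: syllable 1 → ˈe.ge.flam.su:p.mo.lu.blu.nu.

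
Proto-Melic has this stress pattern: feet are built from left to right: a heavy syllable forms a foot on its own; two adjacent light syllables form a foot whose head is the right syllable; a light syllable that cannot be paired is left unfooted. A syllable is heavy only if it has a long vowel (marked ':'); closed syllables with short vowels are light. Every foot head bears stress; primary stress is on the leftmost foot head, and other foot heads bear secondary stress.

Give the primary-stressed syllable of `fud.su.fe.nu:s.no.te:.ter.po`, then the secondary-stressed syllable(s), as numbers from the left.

primary 2, secondary 4, 6, 8

Weights: 1 fud L, 2 su L, 3 fe L, 4 nu:s H, 5 no L, 6 te: H, 7 ter L, 8 po L.
Parse left to right (heavy = foot alone; LL = one foot; stranded L unfooted): (fud.ˈsu) fe (ˈnu:s) no (ˈte:) (ter.ˈpo).
Foot heads: 2, 4, 6, 8.
Primary stress on the leftmost head = syllable 2.
Secondary stress on 4, 6, 8: fud.ˈsu.fe.ˌnu:s.no.ˌte:.ter.ˌpo.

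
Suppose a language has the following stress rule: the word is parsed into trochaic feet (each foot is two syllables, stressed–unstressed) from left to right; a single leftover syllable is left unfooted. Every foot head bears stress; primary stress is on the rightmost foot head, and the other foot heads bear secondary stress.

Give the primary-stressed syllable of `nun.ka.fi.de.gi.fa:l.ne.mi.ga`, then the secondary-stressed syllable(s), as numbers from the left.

primary 7, secondary 1, 3, 5

Parse left to right into trochaic (ˈσσ) feet: (ˈnun.ka) (ˈfi.de) (ˈgi.fa:l) (ˈne.mi) ga. Syllable 9 is left unfooted.
Foot heads (stressed positions): 1, 3, 5, 7.
End Rule Rightmost: primary stress on the rightmost head = syllable 7.
Secondary stress on 1, 3, 5: ˌnun.ka.ˌfi.de.ˌgi.fa:l.ˈne.mi.ga.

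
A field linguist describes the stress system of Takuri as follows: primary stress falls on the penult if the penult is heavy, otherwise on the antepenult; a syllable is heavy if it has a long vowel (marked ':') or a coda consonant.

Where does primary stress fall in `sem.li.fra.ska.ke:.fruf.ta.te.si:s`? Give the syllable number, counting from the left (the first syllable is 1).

7

Weights: 7 ta L, 8 te L, 9 si:s H.
The penult (syllable 8, te) is light, so stress falls on the antepenult (syllable 7, ta).
Primary stress: syllable 7 → sem.li.fra.ska.ke:.fruf.ˈta.te.si:s.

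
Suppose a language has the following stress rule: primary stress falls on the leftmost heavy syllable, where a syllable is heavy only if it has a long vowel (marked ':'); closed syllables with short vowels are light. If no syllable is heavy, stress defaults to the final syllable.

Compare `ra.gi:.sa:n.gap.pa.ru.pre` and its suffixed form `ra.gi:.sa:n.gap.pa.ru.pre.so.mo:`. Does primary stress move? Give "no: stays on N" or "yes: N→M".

no: stays on 2

Base `ra.gi:.sa:n.gap.pa.ru.pre` (7 syllables):
  Weights: 1 ra L, 2 gi: H, 3 sa:n H, 4 gap L, 5 pa L, 6 ru L, 7 pre L.
  Heavy syllables in the domain: 2, 3. The leftmost is syllable 2 (gi:).
  → primary stress on syllable 2.
Suffixed `ra.gi:.sa:n.gap.pa.ru.pre.so.mo:` (9 syllables):
  Weights: 1 ra L, 2 gi: H, 3 sa:n H, 4 gap L, 5 pa L, 6 ru L, 7 pre L, 8 so L, 9 mo: H.
  Heavy syllables in the domain: 2, 3, 9. The leftmost is syllable 2 (gi:).
  → primary stress on syllable 2.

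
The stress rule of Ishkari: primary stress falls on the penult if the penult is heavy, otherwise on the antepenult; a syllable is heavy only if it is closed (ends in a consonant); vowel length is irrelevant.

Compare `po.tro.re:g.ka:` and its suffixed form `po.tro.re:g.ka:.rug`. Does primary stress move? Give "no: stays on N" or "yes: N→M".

Base `po.tro.re:g.ka:` (4 syllables):
  Weights: 2 tro L, 3 re:g H, 4 ka: L.
  The penult (syllable 3, re:g) is heavy, so it takes stress.
  → primary stress on syllable 3.
Suffixed `po.tro.re:g.ka:.rug` (5 syllables):
  Weights: 3 re:g H, 4 ka: L, 5 rug H.
  The penult (syllable 4, ka:) is light, so stress falls on the antepenult (syllable 3, re:g).
  → primary stress on syllable 3.

no: stays on 3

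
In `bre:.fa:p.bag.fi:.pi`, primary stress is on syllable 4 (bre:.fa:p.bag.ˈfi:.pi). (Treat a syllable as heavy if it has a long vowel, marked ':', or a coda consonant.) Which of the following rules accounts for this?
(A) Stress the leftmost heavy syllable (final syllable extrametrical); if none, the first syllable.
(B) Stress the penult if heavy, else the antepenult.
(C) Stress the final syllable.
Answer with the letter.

Rule A → syllable 1 (observed: 4).
Rule B → syllable 4 ✓.
Rule C → syllable 5 (observed: 4).

B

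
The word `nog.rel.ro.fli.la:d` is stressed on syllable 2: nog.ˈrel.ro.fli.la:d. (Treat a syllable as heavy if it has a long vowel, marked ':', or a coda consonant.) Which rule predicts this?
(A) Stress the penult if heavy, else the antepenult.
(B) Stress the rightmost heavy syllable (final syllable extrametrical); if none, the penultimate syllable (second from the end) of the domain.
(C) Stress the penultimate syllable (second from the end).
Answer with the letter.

Rule A → syllable 3 (observed: 2).
Rule B → syllable 2 ✓.
Rule C → syllable 4 (observed: 2).

B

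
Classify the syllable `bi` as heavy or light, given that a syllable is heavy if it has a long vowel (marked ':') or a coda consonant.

`bi`: short vowel, open (no coda). Short vowel, open → light.

light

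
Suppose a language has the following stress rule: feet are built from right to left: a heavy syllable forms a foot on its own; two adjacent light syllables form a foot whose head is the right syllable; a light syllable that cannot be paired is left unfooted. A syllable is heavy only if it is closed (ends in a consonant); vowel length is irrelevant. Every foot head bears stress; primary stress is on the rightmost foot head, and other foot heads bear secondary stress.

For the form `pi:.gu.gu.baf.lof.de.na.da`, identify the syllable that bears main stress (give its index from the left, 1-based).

Weights: 1 pi: L, 2 gu L, 3 gu L, 4 baf H, 5 lof H, 6 de L, 7 na L, 8 da L.
Parse right to left (heavy = foot alone; LL = one foot; stranded L unfooted): pi: (gu.ˈgu) (ˈbaf) (ˈlof) de (na.ˈda).
Foot heads: 3, 4, 5, 8.
Primary stress on the rightmost head = syllable 8.
Primary stress: syllable 8 → pi:.gu.gu.baf.lof.de.na.ˈda.

8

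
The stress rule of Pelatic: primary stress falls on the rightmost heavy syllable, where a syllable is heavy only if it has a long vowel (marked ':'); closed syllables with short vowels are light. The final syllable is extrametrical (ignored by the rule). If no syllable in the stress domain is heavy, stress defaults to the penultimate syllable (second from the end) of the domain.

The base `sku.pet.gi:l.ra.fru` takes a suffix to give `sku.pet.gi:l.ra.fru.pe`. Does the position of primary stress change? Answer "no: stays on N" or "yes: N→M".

Base `sku.pet.gi:l.ra.fru` (5 syllables):
  The final syllable (5, fru) is extrametrical; the stress domain is syllables 1–4.
  Weights: 1 sku L, 2 pet L, 3 gi:l H, 4 ra L.
  Heavy syllables in the domain: 3. The rightmost is syllable 3 (gi:l).
  → primary stress on syllable 3.
Suffixed `sku.pet.gi:l.ra.fru.pe` (6 syllables):
  The final syllable (6, pe) is extrametrical; the stress domain is syllables 1–5.
  Weights: 1 sku L, 2 pet L, 3 gi:l H, 4 ra L, 5 fru L.
  Heavy syllables in the domain: 3. The rightmost is syllable 3 (gi:l).
  → primary stress on syllable 3.

no: stays on 3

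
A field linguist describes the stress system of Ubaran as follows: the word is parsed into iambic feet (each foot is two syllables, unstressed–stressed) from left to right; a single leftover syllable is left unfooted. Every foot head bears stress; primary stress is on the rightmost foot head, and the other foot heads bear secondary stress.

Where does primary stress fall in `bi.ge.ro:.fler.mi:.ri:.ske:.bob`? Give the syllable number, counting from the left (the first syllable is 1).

Parse left to right into iambic (σˈσ) feet: (bi.ˈge) (ro:.ˈfler) (mi:.ˈri:) (ske:.ˈbob).
Foot heads (stressed positions): 2, 4, 6, 8.
End Rule Rightmost: primary stress on the rightmost head = syllable 8.
Primary stress: syllable 8 → bi.ge.ro:.fler.mi:.ri:.ske:.ˈbob.

8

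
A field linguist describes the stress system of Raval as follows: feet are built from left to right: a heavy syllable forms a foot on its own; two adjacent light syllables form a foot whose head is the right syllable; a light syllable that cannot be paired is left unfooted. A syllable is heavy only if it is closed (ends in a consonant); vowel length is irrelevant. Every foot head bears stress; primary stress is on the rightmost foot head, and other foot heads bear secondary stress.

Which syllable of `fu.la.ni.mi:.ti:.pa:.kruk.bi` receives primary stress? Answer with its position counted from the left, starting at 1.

Weights: 1 fu L, 2 la L, 3 ni L, 4 mi: L, 5 ti: L, 6 pa: L, 7 kruk H, 8 bi L.
Parse left to right (heavy = foot alone; LL = one foot; stranded L unfooted): (fu.ˈla) (ni.ˈmi:) (ti:.ˈpa:) (ˈkruk) bi.
Foot heads: 2, 4, 6, 7.
Primary stress on the rightmost head = syllable 7.
Primary stress: syllable 7 → fu.la.ni.mi:.ti:.pa:.ˈkruk.bi.

7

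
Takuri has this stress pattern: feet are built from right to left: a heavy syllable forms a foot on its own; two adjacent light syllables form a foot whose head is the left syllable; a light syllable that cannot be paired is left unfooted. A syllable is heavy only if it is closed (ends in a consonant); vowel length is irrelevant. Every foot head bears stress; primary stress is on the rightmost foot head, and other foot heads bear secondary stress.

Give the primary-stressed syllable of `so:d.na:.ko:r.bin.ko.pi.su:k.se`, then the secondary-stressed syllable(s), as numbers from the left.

Weights: 1 so:d H, 2 na: L, 3 ko:r H, 4 bin H, 5 ko L, 6 pi L, 7 su:k H, 8 se L.
Parse right to left (heavy = foot alone; LL = one foot; stranded L unfooted): (ˈso:d) na: (ˈko:r) (ˈbin) (ˈko.pi) (ˈsu:k) se.
Foot heads: 1, 3, 4, 5, 7.
Primary stress on the rightmost head = syllable 7.
Secondary stress on 1, 3, 4, 5: ˌso:d.na:.ˌko:r.ˌbin.ˌko.pi.ˈsu:k.se.

primary 7, secondary 1, 3, 4, 5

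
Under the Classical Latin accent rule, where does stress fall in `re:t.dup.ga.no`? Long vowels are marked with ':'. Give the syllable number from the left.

2

Classical Latin: stress the penult if heavy (long vowel or closed), else the antepenult.
Weights: 2 dup H, 3 ga L, 4 no L.
The penult (syllable 3, ga) is light, so stress falls on the antepenult (syllable 2, dup).
Stress on syllable 2: re:t.ˈdup.ga.no.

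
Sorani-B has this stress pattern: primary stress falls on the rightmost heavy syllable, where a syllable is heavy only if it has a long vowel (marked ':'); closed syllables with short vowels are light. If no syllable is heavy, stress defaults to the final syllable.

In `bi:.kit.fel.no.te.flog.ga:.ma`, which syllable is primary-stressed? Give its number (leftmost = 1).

Weights: 1 bi: H, 2 kit L, 3 fel L, 4 no L, 5 te L, 6 flog L, 7 ga: H, 8 ma L.
Heavy syllables in the domain: 1, 7. The rightmost is syllable 7 (ga:).
Primary stress: syllable 7 → bi:.kit.fel.no.te.flog.ˈga:.ma.

7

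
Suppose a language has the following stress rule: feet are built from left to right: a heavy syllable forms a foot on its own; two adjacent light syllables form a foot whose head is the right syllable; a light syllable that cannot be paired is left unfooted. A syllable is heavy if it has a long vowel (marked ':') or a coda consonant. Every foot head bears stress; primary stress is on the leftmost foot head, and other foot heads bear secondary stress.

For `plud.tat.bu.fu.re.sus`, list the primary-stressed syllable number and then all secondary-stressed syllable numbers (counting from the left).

Weights: 1 plud H, 2 tat H, 3 bu L, 4 fu L, 5 re L, 6 sus H.
Parse left to right (heavy = foot alone; LL = one foot; stranded L unfooted): (ˈplud) (ˈtat) (bu.ˈfu) re (ˈsus).
Foot heads: 1, 2, 4, 6.
Primary stress on the leftmost head = syllable 1.
Secondary stress on 2, 4, 6: ˈplud.ˌtat.bu.ˌfu.re.ˌsus.

primary 1, secondary 2, 4, 6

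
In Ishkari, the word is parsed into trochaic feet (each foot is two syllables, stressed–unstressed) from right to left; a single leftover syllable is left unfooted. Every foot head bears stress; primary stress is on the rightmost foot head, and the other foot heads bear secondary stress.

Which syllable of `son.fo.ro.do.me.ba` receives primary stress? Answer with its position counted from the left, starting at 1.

Parse right to left into trochaic (ˈσσ) feet: (ˈson.fo) (ˈro.do) (ˈme.ba).
Foot heads (stressed positions): 1, 3, 5.
End Rule Rightmost: primary stress on the rightmost head = syllable 5.
Primary stress: syllable 5 → son.fo.ro.do.ˈme.ba.

5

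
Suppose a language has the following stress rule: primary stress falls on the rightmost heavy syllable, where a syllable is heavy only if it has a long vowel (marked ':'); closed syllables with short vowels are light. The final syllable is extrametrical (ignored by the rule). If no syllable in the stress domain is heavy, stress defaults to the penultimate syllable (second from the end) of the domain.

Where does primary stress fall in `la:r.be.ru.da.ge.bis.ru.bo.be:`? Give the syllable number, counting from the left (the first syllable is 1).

1

The final syllable (9, be:) is extrametrical; the stress domain is syllables 1–8.
Weights: 1 la:r H, 2 be L, 3 ru L, 4 da L, 5 ge L, 6 bis L, 7 ru L, 8 bo L.
Heavy syllables in the domain: 1. The rightmost is syllable 1 (la:r).
Primary stress: syllable 1 → ˈla:r.be.ru.da.ge.bis.ru.bo.be:.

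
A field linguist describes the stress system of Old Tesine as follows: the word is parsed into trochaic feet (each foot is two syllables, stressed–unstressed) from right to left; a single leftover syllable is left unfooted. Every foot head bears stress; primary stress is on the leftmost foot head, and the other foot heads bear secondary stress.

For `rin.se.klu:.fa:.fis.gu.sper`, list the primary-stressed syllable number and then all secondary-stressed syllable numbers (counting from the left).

primary 2, secondary 4, 6

Parse right to left into trochaic (ˈσσ) feet: rin (ˈse.klu:) (ˈfa:.fis) (ˈgu.sper). Syllable 1 is left unfooted.
Foot heads (stressed positions): 2, 4, 6.
End Rule Leftmost: primary stress on the leftmost head = syllable 2.
Secondary stress on 4, 6: rin.ˈse.klu:.ˌfa:.fis.ˌgu.sper.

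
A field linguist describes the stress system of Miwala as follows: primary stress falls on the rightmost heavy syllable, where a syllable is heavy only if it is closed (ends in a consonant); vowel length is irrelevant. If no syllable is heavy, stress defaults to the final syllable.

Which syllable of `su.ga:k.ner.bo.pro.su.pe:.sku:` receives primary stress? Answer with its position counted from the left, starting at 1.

Weights: 1 su L, 2 ga:k H, 3 ner H, 4 bo L, 5 pro L, 6 su L, 7 pe: L, 8 sku: L.
Heavy syllables in the domain: 2, 3. The rightmost is syllable 3 (ner).
Primary stress: syllable 3 → su.ga:k.ˈner.bo.pro.su.pe:.sku:.

3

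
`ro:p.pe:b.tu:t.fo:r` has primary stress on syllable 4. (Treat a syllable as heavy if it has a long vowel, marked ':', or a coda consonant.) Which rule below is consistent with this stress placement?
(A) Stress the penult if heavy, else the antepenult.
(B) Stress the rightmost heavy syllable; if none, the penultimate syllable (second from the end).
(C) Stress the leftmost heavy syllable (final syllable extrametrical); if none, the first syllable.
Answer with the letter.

B

Rule A → syllable 3 (observed: 4).
Rule B → syllable 4 ✓.
Rule C → syllable 1 (observed: 4).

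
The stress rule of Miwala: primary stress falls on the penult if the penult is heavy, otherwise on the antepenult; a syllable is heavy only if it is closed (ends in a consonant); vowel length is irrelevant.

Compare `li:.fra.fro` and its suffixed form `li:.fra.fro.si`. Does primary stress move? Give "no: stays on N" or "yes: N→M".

Base `li:.fra.fro` (3 syllables):
  Weights: 1 li: L, 2 fra L, 3 fro L.
  The penult (syllable 2, fra) is light, so stress falls on the antepenult (syllable 1, li:).
  → primary stress on syllable 1.
Suffixed `li:.fra.fro.si` (4 syllables):
  Weights: 2 fra L, 3 fro L, 4 si L.
  The penult (syllable 3, fro) is light, so stress falls on the antepenult (syllable 2, fra).
  → primary stress on syllable 2.

yes: 1→2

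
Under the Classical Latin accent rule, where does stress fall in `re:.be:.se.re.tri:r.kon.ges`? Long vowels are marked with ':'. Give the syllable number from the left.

6

Classical Latin: stress the penult if heavy (long vowel or closed), else the antepenult.
Weights: 5 tri:r H, 6 kon H, 7 ges H.
The penult (syllable 6, kon) is heavy, so it takes stress.
Stress on syllable 6: re:.be:.se.re.tri:r.ˈkon.ges.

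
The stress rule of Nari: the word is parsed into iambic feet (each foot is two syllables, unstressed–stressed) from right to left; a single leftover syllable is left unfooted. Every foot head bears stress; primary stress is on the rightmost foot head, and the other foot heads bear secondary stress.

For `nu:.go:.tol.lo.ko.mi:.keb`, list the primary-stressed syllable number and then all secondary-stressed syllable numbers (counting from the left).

Parse right to left into iambic (σˈσ) feet: nu: (go:.ˈtol) (lo.ˈko) (mi:.ˈkeb). Syllable 1 is left unfooted.
Foot heads (stressed positions): 3, 5, 7.
End Rule Rightmost: primary stress on the rightmost head = syllable 7.
Secondary stress on 3, 5: nu:.go:.ˌtol.lo.ˌko.mi:.ˈkeb.

primary 7, secondary 3, 5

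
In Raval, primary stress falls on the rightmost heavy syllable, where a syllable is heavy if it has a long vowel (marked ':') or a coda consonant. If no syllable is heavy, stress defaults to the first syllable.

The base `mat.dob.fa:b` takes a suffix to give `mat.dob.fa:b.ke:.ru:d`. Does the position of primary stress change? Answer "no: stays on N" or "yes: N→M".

yes: 3→5

Base `mat.dob.fa:b` (3 syllables):
  Weights: 1 mat H, 2 dob H, 3 fa:b H.
  Heavy syllables in the domain: 1, 2, 3. The rightmost is syllable 3 (fa:b).
  → primary stress on syllable 3.
Suffixed `mat.dob.fa:b.ke:.ru:d` (5 syllables):
  Weights: 1 mat H, 2 dob H, 3 fa:b H, 4 ke: H, 5 ru:d H.
  Heavy syllables in the domain: 1, 2, 3, 4, 5. The rightmost is syllable 5 (ru:d).
  → primary stress on syllable 5.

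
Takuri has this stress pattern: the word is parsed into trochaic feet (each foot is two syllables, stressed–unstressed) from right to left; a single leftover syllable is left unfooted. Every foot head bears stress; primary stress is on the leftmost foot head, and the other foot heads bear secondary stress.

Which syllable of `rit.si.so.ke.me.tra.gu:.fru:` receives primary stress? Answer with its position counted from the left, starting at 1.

1

Parse right to left into trochaic (ˈσσ) feet: (ˈrit.si) (ˈso.ke) (ˈme.tra) (ˈgu:.fru:).
Foot heads (stressed positions): 1, 3, 5, 7.
End Rule Leftmost: primary stress on the leftmost head = syllable 1.
Primary stress: syllable 1 → ˈrit.si.so.ke.me.tra.gu:.fru:.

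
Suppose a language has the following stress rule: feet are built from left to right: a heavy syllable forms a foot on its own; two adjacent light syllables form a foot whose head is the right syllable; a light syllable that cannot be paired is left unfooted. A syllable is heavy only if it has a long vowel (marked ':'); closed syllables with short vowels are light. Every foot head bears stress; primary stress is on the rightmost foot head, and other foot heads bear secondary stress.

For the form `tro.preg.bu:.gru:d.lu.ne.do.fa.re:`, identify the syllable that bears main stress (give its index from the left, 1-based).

Weights: 1 tro L, 2 preg L, 3 bu: H, 4 gru:d H, 5 lu L, 6 ne L, 7 do L, 8 fa L, 9 re: H.
Parse left to right (heavy = foot alone; LL = one foot; stranded L unfooted): (tro.ˈpreg) (ˈbu:) (ˈgru:d) (lu.ˈne) (do.ˈfa) (ˈre:).
Foot heads: 2, 3, 4, 6, 8, 9.
Primary stress on the rightmost head = syllable 9.
Primary stress: syllable 9 → tro.preg.bu:.gru:d.lu.ne.do.fa.ˈre:.

9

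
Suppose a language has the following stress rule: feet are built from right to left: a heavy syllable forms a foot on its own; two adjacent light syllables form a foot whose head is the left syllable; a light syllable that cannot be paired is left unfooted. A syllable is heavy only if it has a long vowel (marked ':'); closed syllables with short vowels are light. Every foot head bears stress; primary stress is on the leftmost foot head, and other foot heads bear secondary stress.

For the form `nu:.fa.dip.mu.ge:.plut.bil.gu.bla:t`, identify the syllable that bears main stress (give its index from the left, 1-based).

1

Weights: 1 nu: H, 2 fa L, 3 dip L, 4 mu L, 5 ge: H, 6 plut L, 7 bil L, 8 gu L, 9 bla:t H.
Parse right to left (heavy = foot alone; LL = one foot; stranded L unfooted): (ˈnu:) fa (ˈdip.mu) (ˈge:) plut (ˈbil.gu) (ˈbla:t).
Foot heads: 1, 3, 5, 7, 9.
Primary stress on the leftmost head = syllable 1.
Primary stress: syllable 1 → ˈnu:.fa.dip.mu.ge:.plut.bil.gu.bla:t.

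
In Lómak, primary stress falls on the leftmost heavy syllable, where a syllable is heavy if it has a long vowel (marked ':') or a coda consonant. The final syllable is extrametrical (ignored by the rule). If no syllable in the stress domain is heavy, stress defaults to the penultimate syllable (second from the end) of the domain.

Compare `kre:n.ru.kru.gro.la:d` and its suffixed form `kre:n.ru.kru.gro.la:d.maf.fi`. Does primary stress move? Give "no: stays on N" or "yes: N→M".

no: stays on 1

Base `kre:n.ru.kru.gro.la:d` (5 syllables):
  The final syllable (5, la:d) is extrametrical; the stress domain is syllables 1–4.
  Weights: 1 kre:n H, 2 ru L, 3 kru L, 4 gro L.
  Heavy syllables in the domain: 1. The leftmost is syllable 1 (kre:n).
  → primary stress on syllable 1.
Suffixed `kre:n.ru.kru.gro.la:d.maf.fi` (7 syllables):
  The final syllable (7, fi) is extrametrical; the stress domain is syllables 1–6.
  Weights: 1 kre:n H, 2 ru L, 3 kru L, 4 gro L, 5 la:d H, 6 maf H.
  Heavy syllables in the domain: 1, 5, 6. The leftmost is syllable 1 (kre:n).
  → primary stress on syllable 1.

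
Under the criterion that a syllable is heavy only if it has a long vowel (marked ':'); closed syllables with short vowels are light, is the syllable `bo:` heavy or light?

heavy

`bo:`: long vowel, open (no coda). Long vowel → heavy.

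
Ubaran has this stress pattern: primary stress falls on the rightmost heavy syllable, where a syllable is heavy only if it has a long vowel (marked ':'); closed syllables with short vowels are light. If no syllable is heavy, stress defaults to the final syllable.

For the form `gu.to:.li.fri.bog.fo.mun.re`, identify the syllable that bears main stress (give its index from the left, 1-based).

2

Weights: 1 gu L, 2 to: H, 3 li L, 4 fri L, 5 bog L, 6 fo L, 7 mun L, 8 re L.
Heavy syllables in the domain: 2. The rightmost is syllable 2 (to:).
Primary stress: syllable 2 → gu.ˈto:.li.fri.bog.fo.mun.re.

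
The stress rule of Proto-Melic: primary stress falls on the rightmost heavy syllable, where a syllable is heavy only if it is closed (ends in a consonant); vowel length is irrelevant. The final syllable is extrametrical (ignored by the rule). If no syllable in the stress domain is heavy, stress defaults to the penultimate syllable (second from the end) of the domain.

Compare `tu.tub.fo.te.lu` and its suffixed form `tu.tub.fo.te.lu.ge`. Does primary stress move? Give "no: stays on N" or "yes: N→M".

no: stays on 2

Base `tu.tub.fo.te.lu` (5 syllables):
  The final syllable (5, lu) is extrametrical; the stress domain is syllables 1–4.
  Weights: 1 tu L, 2 tub H, 3 fo L, 4 te L.
  Heavy syllables in the domain: 2. The rightmost is syllable 2 (tub).
  → primary stress on syllable 2.
Suffixed `tu.tub.fo.te.lu.ge` (6 syllables):
  The final syllable (6, ge) is extrametrical; the stress domain is syllables 1–5.
  Weights: 1 tu L, 2 tub H, 3 fo L, 4 te L, 5 lu L.
  Heavy syllables in the domain: 2. The rightmost is syllable 2 (tub).
  → primary stress on syllable 2.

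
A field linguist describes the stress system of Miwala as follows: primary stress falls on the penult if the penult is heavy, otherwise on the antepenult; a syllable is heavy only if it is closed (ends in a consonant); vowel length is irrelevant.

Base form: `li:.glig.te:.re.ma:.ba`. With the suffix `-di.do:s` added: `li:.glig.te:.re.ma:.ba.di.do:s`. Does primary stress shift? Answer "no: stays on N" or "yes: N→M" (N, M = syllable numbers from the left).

Base `li:.glig.te:.re.ma:.ba` (6 syllables):
  Weights: 4 re L, 5 ma: L, 6 ba L.
  The penult (syllable 5, ma:) is light, so stress falls on the antepenult (syllable 4, re).
  → primary stress on syllable 4.
Suffixed `li:.glig.te:.re.ma:.ba.di.do:s` (8 syllables):
  Weights: 6 ba L, 7 di L, 8 do:s H.
  The penult (syllable 7, di) is light, so stress falls on the antepenult (syllable 6, ba).
  → primary stress on syllable 6.

yes: 4→6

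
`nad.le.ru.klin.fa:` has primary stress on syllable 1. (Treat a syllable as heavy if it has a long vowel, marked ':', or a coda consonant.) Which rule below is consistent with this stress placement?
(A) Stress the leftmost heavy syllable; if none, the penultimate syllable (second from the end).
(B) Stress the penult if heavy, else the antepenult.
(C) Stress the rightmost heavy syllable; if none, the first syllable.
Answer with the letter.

A

Rule A → syllable 1 ✓.
Rule B → syllable 4 (observed: 1).
Rule C → syllable 5 (observed: 1).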